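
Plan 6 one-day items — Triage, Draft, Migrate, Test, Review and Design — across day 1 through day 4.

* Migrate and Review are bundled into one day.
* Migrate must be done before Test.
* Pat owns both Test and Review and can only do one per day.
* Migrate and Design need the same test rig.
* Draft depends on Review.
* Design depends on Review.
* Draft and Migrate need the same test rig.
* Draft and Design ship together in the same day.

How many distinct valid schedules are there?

Splitting on Triage: it can be day 1 (14), day 2 (14), day 3 (14), day 4 (14). Listing each branch's schedules as (Draft, Migrate, Test, Review, Design) by day number:
Triage=day 1: (2,1,2,1,2) (2,1,3,1,2) (2,1,4,1,2) (3,1,2,1,3) (3,1,3,1,3) (3,1,4,1,3) (3,2,3,2,3) (3,2,4,2,3) (4,1,2,1,4) (4,1,3,1,4) (4,1,4,1,4) (4,2,3,2,4) (4,2,4,2,4) (4,3,4,3,4) — 14.
Triage=day 2: (2,1,2,1,2) (2,1,3,1,2) (2,1,4,1,2) (3,1,2,1,3) (3,1,3,1,3) (3,1,4,1,3) (3,2,3,2,3) (3,2,4,2,3) (4,1,2,1,4) (4,1,3,1,4) (4,1,4,1,4) (4,2,3,2,4) (4,2,4,2,4) (4,3,4,3,4) — 14.
Triage=day 3: (2,1,2,1,2) (2,1,3,1,2) (2,1,4,1,2) (3,1,2,1,3) (3,1,3,1,3) (3,1,4,1,3) (3,2,3,2,3) (3,2,4,2,3) (4,1,2,1,4) (4,1,3,1,4) (4,1,4,1,4) (4,2,3,2,4) (4,2,4,2,4) (4,3,4,3,4) — 14.
Triage=day 4: (2,1,2,1,2) (2,1,3,1,2) (2,1,4,1,2) (3,1,2,1,3) (3,1,3,1,3) (3,1,4,1,3) (3,2,3,2,3) (3,2,4,2,3) (4,1,2,1,4) (4,1,3,1,4) (4,1,4,1,4) (4,2,3,2,4) (4,2,4,2,4) (4,3,4,3,4) — 14.
Summing: 14 + 14 + 14 + 14 = 56.

56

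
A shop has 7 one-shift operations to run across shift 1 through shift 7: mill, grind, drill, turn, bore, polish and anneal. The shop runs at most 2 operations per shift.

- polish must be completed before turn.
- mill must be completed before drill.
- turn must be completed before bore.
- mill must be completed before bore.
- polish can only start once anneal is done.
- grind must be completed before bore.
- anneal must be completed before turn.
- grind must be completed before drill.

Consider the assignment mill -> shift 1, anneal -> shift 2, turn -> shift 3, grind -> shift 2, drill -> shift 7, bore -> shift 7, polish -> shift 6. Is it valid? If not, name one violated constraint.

Invalid. polish must be completed before turn.

turn must be completed before bore — holds.
anneal must be completed before turn — holds.
mill must be completed before drill — holds.
grind must be completed before drill — holds.
mill must be completed before bore — holds.
grind must be completed before bore — holds.
polish must be completed before turn — violated.
polish can only start once anneal is done — holds.
The shop runs at most 2 operations per shift — holds.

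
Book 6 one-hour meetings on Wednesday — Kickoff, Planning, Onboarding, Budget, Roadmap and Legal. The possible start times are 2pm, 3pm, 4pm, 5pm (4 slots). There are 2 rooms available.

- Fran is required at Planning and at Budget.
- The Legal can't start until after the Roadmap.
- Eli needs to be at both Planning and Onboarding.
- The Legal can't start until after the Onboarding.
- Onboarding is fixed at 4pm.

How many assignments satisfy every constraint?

60

Splitting on Kickoff: it can be 2pm (19), 3pm (19), 4pm (12), 5pm (10). Listing each branch's schedules as (Planning, Onboarding, Budget, Roadmap, Legal):
Kickoff=2pm: (2pm,4pm,3pm,3pm,5pm) (2pm,4pm,3pm,4pm,5pm) (2pm,4pm,4pm,3pm,5pm) (2pm,4pm,5pm,3pm,5pm) (2pm,4pm,5pm,4pm,5pm) (3pm,4pm,2pm,3pm,5pm) (3pm,4pm,2pm,4pm,5pm) (3pm,4pm,4pm,2pm,5pm) (3pm,4pm,4pm,3pm,5pm) (3pm,4pm,5pm,2pm,5pm) (3pm,4pm,5pm,3pm,5pm) (3pm,4pm,5pm,4pm,5pm) (5pm,4pm,2pm,3pm,5pm) (5pm,4pm,2pm,4pm,5pm) (5pm,4pm,3pm,2pm,5pm) (5pm,4pm,3pm,3pm,5pm) (5pm,4pm,3pm,4pm,5pm) (5pm,4pm,4pm,2pm,5pm) (5pm,4pm,4pm,3pm,5pm) — 19.
Kickoff=3pm: (2pm,4pm,3pm,2pm,5pm) (2pm,4pm,3pm,4pm,5pm) (2pm,4pm,4pm,2pm,5pm) (2pm,4pm,4pm,3pm,5pm) (2pm,4pm,5pm,2pm,5pm) (2pm,4pm,5pm,3pm,5pm) (2pm,4pm,5pm,4pm,5pm) (3pm,4pm,2pm,2pm,5pm) (3pm,4pm,2pm,4pm,5pm) (3pm,4pm,4pm,2pm,5pm) (3pm,4pm,5pm,2pm,5pm) (3pm,4pm,5pm,4pm,5pm) (5pm,4pm,2pm,2pm,5pm) (5pm,4pm,2pm,3pm,5pm) (5pm,4pm,2pm,4pm,5pm) (5pm,4pm,3pm,2pm,5pm) (5pm,4pm,3pm,4pm,5pm) (5pm,4pm,4pm,2pm,5pm) (5pm,4pm,4pm,3pm,5pm) — 19.
Kickoff=4pm: (2pm,4pm,3pm,2pm,5pm) (2pm,4pm,3pm,3pm,5pm) (2pm,4pm,5pm,2pm,5pm) (2pm,4pm,5pm,3pm,5pm) (3pm,4pm,2pm,2pm,5pm) (3pm,4pm,2pm,3pm,5pm) (3pm,4pm,5pm,2pm,5pm) (3pm,4pm,5pm,3pm,5pm) (5pm,4pm,2pm,2pm,5pm) (5pm,4pm,2pm,3pm,5pm) (5pm,4pm,3pm,2pm,5pm) (5pm,4pm,3pm,3pm,5pm) — 12.
Kickoff=5pm: (2pm,4pm,3pm,2pm,5pm) (2pm,4pm,3pm,3pm,5pm) (2pm,4pm,3pm,4pm,5pm) (2pm,4pm,4pm,2pm,5pm) (2pm,4pm,4pm,3pm,5pm) (3pm,4pm,2pm,2pm,5pm) (3pm,4pm,2pm,3pm,5pm) (3pm,4pm,2pm,4pm,5pm) (3pm,4pm,4pm,2pm,5pm) (3pm,4pm,4pm,3pm,5pm) — 10.
Summing: 19 + 19 + 12 + 10 = 60.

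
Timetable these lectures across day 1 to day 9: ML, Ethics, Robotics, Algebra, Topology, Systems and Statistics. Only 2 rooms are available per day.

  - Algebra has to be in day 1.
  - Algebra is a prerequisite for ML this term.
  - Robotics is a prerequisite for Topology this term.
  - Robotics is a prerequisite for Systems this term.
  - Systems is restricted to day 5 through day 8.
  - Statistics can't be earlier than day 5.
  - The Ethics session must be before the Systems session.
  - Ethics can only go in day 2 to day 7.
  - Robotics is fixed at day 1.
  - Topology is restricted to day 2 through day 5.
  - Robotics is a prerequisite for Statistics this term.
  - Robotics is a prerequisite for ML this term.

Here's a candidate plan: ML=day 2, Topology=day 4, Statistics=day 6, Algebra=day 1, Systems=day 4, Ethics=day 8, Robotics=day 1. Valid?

Robotics is fixed at day 1 — holds.
Robotics is a prerequisite for ML this term — holds.
Robotics is a prerequisite for Systems this term — holds.
The Ethics session must be before the Systems session — violated.
Ethics can only go in day 2 to day 7 — violated.
Systems is restricted to day 5 through day 8 — violated.
Topology is restricted to day 2 through day 5 — holds.
Algebra is a prerequisite for ML this term — holds.
Robotics is a prerequisite for Topology this term — holds.
Statistics can't be earlier than day 5 — holds.
Robotics is a prerequisite for Statistics this term — holds.
Algebra has to be in day 1 — holds.
Only 2 rooms are available per day — holds.

No. The Ethics session must be before the Systems session is not satisfied.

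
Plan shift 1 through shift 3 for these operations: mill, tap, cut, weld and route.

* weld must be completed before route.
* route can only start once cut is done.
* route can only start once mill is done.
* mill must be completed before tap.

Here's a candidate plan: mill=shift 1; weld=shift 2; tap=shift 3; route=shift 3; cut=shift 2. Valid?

route can only start once mill is done — holds.
route can only start once cut is done — holds.
mill must be completed before tap — holds.
weld must be completed before route — holds.

Valid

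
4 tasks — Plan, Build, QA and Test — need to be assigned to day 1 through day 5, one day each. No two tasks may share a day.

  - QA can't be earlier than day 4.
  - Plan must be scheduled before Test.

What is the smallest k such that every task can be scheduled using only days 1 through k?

The precedence chain requires at least 2 distinct days.
With at most 1 per day and 4 tasks, at least 4 days are needed.
QA can't be placed before day 4, so the schedule must run through at least day 4.
4 works (last occupied day: day 4): for example Plan in day 1; QA in day 4; Test in day 2; Build in day 3.

4 days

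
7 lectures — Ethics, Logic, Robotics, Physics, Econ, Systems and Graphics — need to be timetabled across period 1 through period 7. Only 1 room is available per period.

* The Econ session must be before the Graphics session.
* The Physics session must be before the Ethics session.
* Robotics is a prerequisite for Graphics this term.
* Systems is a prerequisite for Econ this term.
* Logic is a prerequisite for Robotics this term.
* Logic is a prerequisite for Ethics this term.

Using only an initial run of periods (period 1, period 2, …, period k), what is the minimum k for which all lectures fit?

7 periods

The precedence chain requires at least 3 distinct periods.
With at most 1 per period and 7 lectures, at least 7 periods are needed.
7 works (last occupied period: period 7): for example Robotics -> period 4; Econ -> period 6; Ethics -> period 3; Systems -> period 5; Graphics -> period 7; Logic -> period 1; Physics -> period 2.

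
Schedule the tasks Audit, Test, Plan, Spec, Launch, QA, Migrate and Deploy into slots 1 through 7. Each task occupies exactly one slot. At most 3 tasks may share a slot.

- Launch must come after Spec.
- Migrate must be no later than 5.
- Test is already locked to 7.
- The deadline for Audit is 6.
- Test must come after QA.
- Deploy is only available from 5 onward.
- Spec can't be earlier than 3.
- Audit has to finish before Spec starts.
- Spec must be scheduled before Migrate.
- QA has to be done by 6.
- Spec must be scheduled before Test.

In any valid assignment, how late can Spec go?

Spec is available from 3; downstream work caps Spec at 4.
Spec at 4 is achievable: Spec=4; Test=7; Plan=1; Launch=5; QA=1; Audit=1; Migrate=5; Deploy=5.

4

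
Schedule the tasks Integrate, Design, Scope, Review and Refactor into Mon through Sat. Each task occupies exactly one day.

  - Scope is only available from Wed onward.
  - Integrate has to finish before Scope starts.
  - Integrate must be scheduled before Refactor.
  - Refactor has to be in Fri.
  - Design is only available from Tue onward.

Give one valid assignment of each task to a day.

Integrate in Mon; Refactor in Fri; Design in Tue; Review in Mon; Scope in Wed

Checking: Integrate(Mon) before Scope(Wed); Integrate(Mon) before Refactor(Fri); Design=Tue in [Tue,Sat]; Refactor=Fri in [Fri,Fri]; Scope=Wed in [Wed,Sat].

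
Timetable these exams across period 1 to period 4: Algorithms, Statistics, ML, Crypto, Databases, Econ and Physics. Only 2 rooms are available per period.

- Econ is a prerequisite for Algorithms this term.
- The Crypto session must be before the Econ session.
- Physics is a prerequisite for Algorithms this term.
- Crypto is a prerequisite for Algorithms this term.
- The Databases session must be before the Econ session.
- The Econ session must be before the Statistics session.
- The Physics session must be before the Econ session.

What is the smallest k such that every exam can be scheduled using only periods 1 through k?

4

The precedence chain requires at least 3 distinct periods.
With at most 2 per period and 7 exams, at least 4 periods are needed.
4 works (last occupied period: period 4): for example Crypto=period 1, Algorithms=period 4, Statistics=period 4, Econ=period 3, ML=period 2, Physics=period 1, Databases=period 2.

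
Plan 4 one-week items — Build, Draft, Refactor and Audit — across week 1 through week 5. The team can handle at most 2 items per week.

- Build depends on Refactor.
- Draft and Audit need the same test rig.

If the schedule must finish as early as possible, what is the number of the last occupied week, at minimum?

week 2

The precedence chain requires at least 2 distinct weeks.
With at most 2 per week and 4 tasks, at least 2 weeks are needed.
2 works (last occupied week: week 2): for example Audit in week 2; Refactor in week 1; Draft in week 1; Build in week 2.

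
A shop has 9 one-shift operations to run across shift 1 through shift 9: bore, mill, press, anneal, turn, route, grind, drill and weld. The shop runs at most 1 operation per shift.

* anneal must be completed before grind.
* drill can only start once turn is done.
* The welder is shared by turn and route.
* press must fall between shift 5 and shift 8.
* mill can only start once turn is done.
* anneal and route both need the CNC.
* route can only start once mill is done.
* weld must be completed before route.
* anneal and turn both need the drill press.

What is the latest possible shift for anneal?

shift 8

Downstream work caps anneal at shift 8.
anneal at shift 8 is achievable: press -> shift 5; drill -> shift 6; bore -> shift 7; grind -> shift 9; anneal -> shift 8; turn -> shift 1; mill -> shift 2; route -> shift 4; weld -> shift 3.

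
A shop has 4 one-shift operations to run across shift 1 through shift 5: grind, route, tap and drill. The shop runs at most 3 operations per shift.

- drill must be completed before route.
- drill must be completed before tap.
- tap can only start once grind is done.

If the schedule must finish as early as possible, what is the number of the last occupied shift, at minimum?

The precedence chain requires at least 2 distinct shifts.
With at most 3 per shift and 4 operations, at least 2 shifts are needed.
2 works (last occupied shift: shift 2): for example drill -> shift 1, tap -> shift 2, route -> shift 2, grind -> shift 1.

2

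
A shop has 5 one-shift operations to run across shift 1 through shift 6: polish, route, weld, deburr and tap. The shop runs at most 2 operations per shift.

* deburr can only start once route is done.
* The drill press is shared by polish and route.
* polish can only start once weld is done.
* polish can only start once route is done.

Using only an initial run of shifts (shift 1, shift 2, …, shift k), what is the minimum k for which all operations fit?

3

The precedence chain requires at least 2 distinct shifts.
With at most 2 per shift and 5 operations, at least 3 shifts are needed.
3 works (last occupied shift: shift 3): for example polish in shift 2; tap in shift 3; deburr in shift 2; route in shift 1; weld in shift 1.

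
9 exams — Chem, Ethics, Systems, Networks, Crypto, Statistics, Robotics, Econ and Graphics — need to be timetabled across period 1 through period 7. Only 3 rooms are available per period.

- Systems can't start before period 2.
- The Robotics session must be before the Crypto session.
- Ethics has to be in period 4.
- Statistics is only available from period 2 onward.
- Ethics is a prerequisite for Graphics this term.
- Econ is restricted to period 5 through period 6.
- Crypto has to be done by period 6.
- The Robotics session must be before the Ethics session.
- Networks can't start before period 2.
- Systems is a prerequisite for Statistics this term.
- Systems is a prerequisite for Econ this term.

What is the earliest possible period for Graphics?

period 5

Precedence pushes Graphics to at least period 5.
Graphics at period 5 is achievable: Ethics=period 4, Robotics=period 1, Graphics=period 5, Statistics=period 3, Systems=period 2, Crypto=period 2, Econ=period 5, Chem=period 1, Networks=period 2.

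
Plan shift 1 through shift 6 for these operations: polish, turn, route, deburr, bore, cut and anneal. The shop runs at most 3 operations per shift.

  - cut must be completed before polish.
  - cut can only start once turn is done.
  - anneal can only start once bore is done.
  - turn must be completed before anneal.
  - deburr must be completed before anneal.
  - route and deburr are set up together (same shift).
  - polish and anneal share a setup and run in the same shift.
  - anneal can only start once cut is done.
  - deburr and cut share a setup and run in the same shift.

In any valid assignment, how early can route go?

Route must be in the same shift as cut, which can't be before shift 2, so route is at least shift 2; route must be in the same shift as deburr, which can't be after shift 5, so route is at most shift 5.
route at shift 2 is achievable: turn in shift 1, anneal in shift 3, route in shift 2, deburr in shift 2, bore in shift 1, polish in shift 3, cut in shift 2.

shift 2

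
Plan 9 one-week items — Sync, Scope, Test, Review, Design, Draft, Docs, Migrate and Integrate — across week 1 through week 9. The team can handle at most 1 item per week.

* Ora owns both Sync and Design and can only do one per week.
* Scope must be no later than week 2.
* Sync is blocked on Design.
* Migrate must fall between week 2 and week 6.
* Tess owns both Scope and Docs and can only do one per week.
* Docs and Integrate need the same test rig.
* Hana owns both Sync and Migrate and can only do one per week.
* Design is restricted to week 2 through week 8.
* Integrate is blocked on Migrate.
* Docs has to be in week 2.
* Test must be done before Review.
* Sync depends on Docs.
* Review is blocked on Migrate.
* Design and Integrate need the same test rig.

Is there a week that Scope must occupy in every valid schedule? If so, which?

Scope's window is week 1–week 2.
Docs is fixed at week 2, and Scope can't share a week with Docs.
So Scope must be week 1.

week 1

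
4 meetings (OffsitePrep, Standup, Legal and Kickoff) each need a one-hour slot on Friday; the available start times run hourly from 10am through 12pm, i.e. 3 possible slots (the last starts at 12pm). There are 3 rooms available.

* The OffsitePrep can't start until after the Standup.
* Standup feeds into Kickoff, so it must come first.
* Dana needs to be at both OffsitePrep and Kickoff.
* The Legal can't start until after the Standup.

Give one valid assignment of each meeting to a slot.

Standup in 10am, Kickoff in 12pm, Legal in 11am, OffsitePrep in 11am

Checking: Standup(10am) before Legal(11am); Standup(10am) before Kickoff(12pm); Standup(10am) before OffsitePrep(11am); OffsitePrep(11am) != Kickoff(12pm); max 2 per slot (cap 3).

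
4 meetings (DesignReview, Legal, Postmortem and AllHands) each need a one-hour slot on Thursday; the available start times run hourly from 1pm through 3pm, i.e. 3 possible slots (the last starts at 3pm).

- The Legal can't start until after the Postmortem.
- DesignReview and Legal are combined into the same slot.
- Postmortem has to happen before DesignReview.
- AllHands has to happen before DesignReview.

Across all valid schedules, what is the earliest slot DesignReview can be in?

Precedence pushes DesignReview to at least 2pm.
DesignReview at 2pm is achievable: AllHands=1pm; Legal=2pm; Postmortem=1pm; DesignReview=2pm.

2pm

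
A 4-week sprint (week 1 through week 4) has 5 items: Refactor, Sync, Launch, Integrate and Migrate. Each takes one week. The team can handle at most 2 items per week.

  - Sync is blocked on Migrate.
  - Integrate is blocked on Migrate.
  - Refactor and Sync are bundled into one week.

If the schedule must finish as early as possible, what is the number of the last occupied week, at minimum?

The precedence chain requires at least 2 distinct weeks.
With at most 2 per week and 5 work items, at least 3 weeks are needed.
3 works (last occupied week: week 3): for example Integrate -> week 3; Launch -> week 1; Sync -> week 2; Migrate -> week 1; Refactor -> week 2.

3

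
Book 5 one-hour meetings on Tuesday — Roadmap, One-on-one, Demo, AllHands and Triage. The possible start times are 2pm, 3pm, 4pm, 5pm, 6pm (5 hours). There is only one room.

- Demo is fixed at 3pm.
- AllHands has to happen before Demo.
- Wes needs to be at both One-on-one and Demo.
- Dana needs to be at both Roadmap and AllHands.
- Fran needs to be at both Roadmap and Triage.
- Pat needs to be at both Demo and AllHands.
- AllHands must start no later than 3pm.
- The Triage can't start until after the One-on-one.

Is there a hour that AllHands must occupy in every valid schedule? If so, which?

2pm

AllHands's window is 2pm–3pm.
Demo is fixed at 3pm, and AllHands can't share a hour with Demo.
So AllHands must be 2pm.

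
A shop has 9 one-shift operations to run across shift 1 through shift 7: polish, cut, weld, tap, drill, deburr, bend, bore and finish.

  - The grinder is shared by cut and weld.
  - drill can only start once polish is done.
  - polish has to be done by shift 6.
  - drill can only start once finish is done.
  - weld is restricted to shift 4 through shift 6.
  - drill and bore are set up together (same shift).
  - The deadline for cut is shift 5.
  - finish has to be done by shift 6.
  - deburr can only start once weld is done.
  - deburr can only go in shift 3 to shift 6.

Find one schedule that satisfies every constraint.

cut=shift 1, bend=shift 1, finish=shift 1, tap=shift 1, drill=shift 2, polish=shift 1, weld=shift 4, deburr=shift 5, bore=shift 2

Checking: polish(shift 1) before drill(shift 2); weld(shift 4) before deburr(shift 5); finish(shift 1) before drill(shift 2); cut(shift 1) != weld(shift 4); drill = bore = shift 2; polish=shift 1 in [shift 1,shift 6]; cut=shift 1 in [shift 1,shift 5]; weld=shift 4 in [shift 4,shift 6]; deburr=shift 5 in [shift 3,shift 6]; finish=shift 1 in [shift 1,shift 6].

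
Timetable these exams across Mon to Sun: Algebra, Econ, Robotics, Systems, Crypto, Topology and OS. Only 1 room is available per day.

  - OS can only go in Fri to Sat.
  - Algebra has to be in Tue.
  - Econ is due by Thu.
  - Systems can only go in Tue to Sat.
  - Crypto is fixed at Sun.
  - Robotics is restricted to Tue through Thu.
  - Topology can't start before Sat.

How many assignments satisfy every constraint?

2

Enumerating: Algebra in Tue, Robotics in Wed, OS in Fri, Topology in Sat, Econ in Mon, Systems in Thu, Crypto in Sun | Topology in Sat; Systems in Wed; OS in Fri; Robotics in Thu; Econ in Mon; Algebra in Tue; Crypto in Sun.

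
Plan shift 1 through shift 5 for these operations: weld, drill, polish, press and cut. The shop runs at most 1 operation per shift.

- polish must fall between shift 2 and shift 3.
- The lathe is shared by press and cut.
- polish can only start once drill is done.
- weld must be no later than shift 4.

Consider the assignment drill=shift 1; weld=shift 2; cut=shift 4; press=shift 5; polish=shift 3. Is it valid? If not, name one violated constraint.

weld must be no later than shift 4 — holds.
The shop runs at most 1 operation per shift — holds.
polish can only start once drill is done — holds.
The lathe is shared by press and cut — holds.
polish must fall between shift 2 and shift 3 — holds.

Yes, all constraints hold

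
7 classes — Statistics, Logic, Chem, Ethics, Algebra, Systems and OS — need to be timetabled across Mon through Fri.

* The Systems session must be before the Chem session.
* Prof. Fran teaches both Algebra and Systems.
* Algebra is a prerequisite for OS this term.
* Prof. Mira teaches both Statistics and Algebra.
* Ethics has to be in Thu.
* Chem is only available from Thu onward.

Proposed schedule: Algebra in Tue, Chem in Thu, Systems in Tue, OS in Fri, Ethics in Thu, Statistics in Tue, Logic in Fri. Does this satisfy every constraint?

Prof. Fran teaches both Algebra and Systems — violated.
Algebra is a prerequisite for OS this term — holds.
The Systems session must be before the Chem session — holds.
Ethics has to be in Thu — holds.
Prof. Mira teaches both Statistics and Algebra — violated.
Chem is only available from Thu onward — holds.

No — it violates: Prof. Mira teaches both Statistics and Algebra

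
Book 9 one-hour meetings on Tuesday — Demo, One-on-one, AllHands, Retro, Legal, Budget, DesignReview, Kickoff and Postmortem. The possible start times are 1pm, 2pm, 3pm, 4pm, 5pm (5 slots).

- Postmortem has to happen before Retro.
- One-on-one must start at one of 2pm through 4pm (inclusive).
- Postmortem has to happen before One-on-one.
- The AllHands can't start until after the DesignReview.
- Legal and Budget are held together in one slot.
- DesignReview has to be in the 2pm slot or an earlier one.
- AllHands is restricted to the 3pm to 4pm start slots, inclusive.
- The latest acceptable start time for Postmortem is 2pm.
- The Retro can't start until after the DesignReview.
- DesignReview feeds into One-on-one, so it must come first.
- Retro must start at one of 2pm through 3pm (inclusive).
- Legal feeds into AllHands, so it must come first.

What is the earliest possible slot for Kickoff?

1pm

Kickoff at 1pm is achievable: Demo -> 1pm, Kickoff -> 1pm, AllHands -> 3pm, Legal -> 1pm, Retro -> 2pm, One-on-one -> 2pm, DesignReview -> 1pm, Budget -> 1pm, Postmortem -> 1pm.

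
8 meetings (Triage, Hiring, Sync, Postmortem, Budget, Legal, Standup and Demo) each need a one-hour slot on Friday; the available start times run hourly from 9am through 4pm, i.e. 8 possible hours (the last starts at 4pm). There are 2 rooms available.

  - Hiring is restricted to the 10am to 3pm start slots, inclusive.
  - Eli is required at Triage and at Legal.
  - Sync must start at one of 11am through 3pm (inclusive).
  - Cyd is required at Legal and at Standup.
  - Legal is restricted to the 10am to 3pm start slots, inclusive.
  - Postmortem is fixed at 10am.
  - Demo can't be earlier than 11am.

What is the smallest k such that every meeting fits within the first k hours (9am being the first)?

4 hours

With at most 2 per hour and 8 meetings, at least 4 hours are needed.
Sync can't be placed before 11am — that is hour 3 counting from 9am — so the schedule must run through at least 3 hours.
4 works (last occupied hour: 12pm): for example Budget in 12pm; Sync in 11am; Legal in 12pm; Postmortem in 10am; Standup in 9am; Hiring in 10am; Demo in 11am; Triage in 9am.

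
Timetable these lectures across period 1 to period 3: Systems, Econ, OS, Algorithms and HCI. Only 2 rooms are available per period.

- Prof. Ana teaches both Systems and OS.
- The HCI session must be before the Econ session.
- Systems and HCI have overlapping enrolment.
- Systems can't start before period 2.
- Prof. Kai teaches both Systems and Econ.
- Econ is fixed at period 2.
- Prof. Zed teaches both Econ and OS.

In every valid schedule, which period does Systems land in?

period 3

Systems's window is period 2–period 3.
Econ is fixed at period 2, and Systems can't share a period with Econ.
So Systems must be period 3.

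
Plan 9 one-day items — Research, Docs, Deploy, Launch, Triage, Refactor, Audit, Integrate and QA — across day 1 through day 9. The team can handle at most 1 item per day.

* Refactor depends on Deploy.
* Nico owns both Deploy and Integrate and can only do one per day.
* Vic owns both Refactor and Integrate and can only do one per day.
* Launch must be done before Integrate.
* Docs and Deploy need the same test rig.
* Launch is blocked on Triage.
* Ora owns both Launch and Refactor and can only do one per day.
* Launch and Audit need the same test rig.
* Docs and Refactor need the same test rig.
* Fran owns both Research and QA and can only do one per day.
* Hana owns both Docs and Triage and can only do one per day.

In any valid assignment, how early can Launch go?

Precedence pushes Launch to at least day 2; downstream work caps Launch at day 8.
Launch at day 2 is achievable: Launch in day 2, Docs in day 7, Research in day 6, Audit in day 8, Triage in day 1, Integrate in day 5, Refactor in day 4, QA in day 9, Deploy in day 3.

day 2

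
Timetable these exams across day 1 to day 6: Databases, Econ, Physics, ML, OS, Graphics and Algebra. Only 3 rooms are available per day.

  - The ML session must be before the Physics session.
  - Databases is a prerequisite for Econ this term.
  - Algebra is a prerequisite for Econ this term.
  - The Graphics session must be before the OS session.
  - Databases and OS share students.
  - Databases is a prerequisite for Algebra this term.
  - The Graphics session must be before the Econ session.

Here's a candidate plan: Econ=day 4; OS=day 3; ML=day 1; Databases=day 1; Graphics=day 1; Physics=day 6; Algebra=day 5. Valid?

Invalid. Algebra is a prerequisite for Econ this term.

Databases and OS share students — holds.
Databases is a prerequisite for Algebra this term — holds.
The ML session must be before the Physics session — holds.
Databases is a prerequisite for Econ this term — holds.
The Graphics session must be before the Econ session — holds.
The Graphics session must be before the OS session — holds.
Only 3 rooms are available per day — holds.
Algebra is a prerequisite for Econ this term — violated.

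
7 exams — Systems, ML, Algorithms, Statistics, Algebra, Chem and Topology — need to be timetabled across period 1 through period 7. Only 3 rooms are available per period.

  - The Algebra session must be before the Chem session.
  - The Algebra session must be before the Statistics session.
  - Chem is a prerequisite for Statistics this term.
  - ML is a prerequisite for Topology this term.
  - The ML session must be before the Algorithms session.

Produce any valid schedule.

Systems=period 1; Algorithms=period 2; Topology=period 2; Algebra=period 1; Statistics=period 3; Chem=period 2; ML=period 1

Checking: Chem(period 2) before Statistics(period 3); ML(period 1) before Algorithms(period 2); Algebra(period 1) before Chem(period 2); ML(period 1) before Topology(period 2); Algebra(period 1) before Statistics(period 3); max 3 per period (cap 3).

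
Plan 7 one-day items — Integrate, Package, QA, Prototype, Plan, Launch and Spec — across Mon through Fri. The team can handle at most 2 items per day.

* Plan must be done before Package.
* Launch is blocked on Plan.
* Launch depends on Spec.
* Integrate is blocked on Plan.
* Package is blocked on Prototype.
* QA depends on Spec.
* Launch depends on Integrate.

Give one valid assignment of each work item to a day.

Prototype -> Tue, QA -> Thu, Package -> Wed, Spec -> Mon, Plan -> Mon, Integrate -> Tue, Launch -> Wed

Checking: Spec(Mon) before QA(Thu); Plan(Mon) before Package(Wed); Plan(Mon) before Integrate(Tue); Prototype(Tue) before Package(Wed); Integrate(Tue) before Launch(Wed); Spec(Mon) before Launch(Wed); Plan(Mon) before Launch(Wed); max 2 per day (cap 2).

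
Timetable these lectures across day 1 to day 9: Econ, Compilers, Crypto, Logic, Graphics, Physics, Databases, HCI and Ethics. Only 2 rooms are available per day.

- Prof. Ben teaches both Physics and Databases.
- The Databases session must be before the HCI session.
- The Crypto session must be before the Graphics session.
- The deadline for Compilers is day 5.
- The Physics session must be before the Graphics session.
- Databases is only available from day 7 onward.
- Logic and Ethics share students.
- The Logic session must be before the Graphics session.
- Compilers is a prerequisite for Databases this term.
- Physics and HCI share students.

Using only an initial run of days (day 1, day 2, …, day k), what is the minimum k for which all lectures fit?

The precedence chain requires at least 3 distinct days.
With at most 2 per day and 9 lectures, at least 5 days are needed.
Propagating the time windows through the other constraints, HCI can't land before day 8, so the schedule must run through at least day 8.
8 works (last occupied day: day 8): for example Logic in day 2, Databases in day 7, Compilers in day 1, Graphics in day 3, Ethics in day 4, Econ in day 3, HCI in day 8, Crypto in day 1, Physics in day 2.

8 days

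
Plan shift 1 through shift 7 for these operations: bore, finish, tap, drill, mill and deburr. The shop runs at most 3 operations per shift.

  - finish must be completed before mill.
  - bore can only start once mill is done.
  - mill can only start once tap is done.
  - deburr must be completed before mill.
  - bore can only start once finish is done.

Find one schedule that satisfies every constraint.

finish=shift 1, deburr=shift 1, mill=shift 2, tap=shift 1, drill=shift 2, bore=shift 3

Checking: tap(shift 1) before mill(shift 2); deburr(shift 1) before mill(shift 2); finish(shift 1) before mill(shift 2); finish(shift 1) before bore(shift 3); mill(shift 2) before bore(shift 3); max 3 per shift (cap 3).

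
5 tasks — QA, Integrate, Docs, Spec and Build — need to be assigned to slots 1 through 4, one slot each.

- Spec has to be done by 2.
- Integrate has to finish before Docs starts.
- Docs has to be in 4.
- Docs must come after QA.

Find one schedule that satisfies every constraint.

Build in 1; Integrate in 1; Spec in 1; Docs in 4; QA in 1

Checking: QA(1) before Docs(4); Integrate(1) before Docs(4); Docs=4 in [4,4]; Spec=1 in [1,2].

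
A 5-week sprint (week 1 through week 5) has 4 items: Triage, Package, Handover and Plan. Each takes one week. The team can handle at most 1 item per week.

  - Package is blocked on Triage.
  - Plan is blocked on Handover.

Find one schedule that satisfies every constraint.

Plan in week 4, Triage in week 1, Handover in week 3, Package in week 2

Checking: Triage(week 1) before Package(week 2); Handover(week 3) before Plan(week 4); max 1 per week (cap 1).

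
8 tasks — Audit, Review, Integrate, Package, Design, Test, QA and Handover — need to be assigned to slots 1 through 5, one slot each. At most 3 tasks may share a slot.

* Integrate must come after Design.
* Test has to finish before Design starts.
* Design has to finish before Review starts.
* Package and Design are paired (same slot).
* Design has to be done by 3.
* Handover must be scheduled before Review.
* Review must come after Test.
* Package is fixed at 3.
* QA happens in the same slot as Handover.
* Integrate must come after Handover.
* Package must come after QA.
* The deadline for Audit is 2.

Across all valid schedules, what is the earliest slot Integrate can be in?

Precedence pushes Integrate to at least 4.
Integrate at 4 is achievable: QA=2, Package=3, Review=4, Handover=2, Design=3, Integrate=4, Test=1, Audit=1.

4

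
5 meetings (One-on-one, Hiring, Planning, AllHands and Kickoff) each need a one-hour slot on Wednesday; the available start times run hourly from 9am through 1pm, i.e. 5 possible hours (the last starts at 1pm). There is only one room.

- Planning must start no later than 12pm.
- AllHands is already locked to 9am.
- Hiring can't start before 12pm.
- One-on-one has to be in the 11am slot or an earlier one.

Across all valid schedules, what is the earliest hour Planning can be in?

Planning's own window allows nothing later than 12pm.
Planning at 10am is achievable: Kickoff -> 1pm; Planning -> 10am; One-on-one -> 11am; AllHands -> 9am; Hiring -> 12pm.
Nothing earlier works — the capacity limit rule out every hour before 10am.

10am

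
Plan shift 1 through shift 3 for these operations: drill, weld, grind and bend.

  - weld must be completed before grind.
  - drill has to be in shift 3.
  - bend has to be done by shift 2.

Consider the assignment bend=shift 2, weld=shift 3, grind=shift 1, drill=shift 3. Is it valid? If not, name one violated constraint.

bend has to be done by shift 2 — holds.
weld must be completed before grind — violated.
drill has to be in shift 3 — holds.

Invalid. weld must be completed before grind.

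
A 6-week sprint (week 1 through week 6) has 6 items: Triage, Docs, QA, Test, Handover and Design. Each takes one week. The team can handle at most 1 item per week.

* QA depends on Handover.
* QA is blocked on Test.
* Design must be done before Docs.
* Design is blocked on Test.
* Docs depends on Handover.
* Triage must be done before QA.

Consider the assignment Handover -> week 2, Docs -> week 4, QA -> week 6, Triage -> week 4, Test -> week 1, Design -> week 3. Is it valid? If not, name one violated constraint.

QA depends on Handover — holds.
Design must be done before Docs — holds.
QA is blocked on Test — holds.
The team can handle at most 1 item per week — violated.
Triage must be done before QA — holds.
Design is blocked on Test — holds.
Docs depends on Handover — holds.

No — it violates: The team can handle at most 1 item per week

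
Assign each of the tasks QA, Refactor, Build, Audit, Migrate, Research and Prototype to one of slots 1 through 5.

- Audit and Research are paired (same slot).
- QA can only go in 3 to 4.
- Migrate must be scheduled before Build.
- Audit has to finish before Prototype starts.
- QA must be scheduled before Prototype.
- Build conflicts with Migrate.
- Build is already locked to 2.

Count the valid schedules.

55

Splitting on QA: it can be 3 (35), 4 (20). Listing each branch's schedules as (Refactor, Build, Audit, Migrate, Research, Prototype):
QA=3: (1,2,1,1,1,4) (1,2,1,1,1,5) (1,2,2,1,2,4) (1,2,2,1,2,5) (1,2,3,1,3,4) (1,2,3,1,3,5) (1,2,4,1,4,5) (2,2,1,1,1,4) (2,2,1,1,1,5) (2,2,2,1,2,4) (2,2,2,1,2,5) (2,2,3,1,3,4) (2,2,3,1,3,5) (2,2,4,1,4,5) (3,2,1,1,1,4) (3,2,1,1,1,5) (3,2,2,1,2,4) (3,2,2,1,2,5) (3,2,3,1,3,4) (3,2,3,1,3,5) (3,2,4,1,4,5) (4,2,1,1,1,4) (4,2,1,1,1,5) (4,2,2,1,2,4) (4,2,2,1,2,5) (4,2,3,1,3,4) (4,2,3,1,3,5) (4,2,4,1,4,5) (5,2,1,1,1,4) (5,2,1,1,1,5) (5,2,2,1,2,4) (5,2,2,1,2,5) (5,2,3,1,3,4) (5,2,3,1,3,5) (5,2,4,1,4,5) — 35.
QA=4: (1,2,1,1,1,5) (1,2,2,1,2,5) (1,2,3,1,3,5) (1,2,4,1,4,5) (2,2,1,1,1,5) (2,2,2,1,2,5) (2,2,3,1,3,5) (2,2,4,1,4,5) (3,2,1,1,1,5) (3,2,2,1,2,5) (3,2,3,1,3,5) (3,2,4,1,4,5) (4,2,1,1,1,5) (4,2,2,1,2,5) (4,2,3,1,3,5) (4,2,4,1,4,5) (5,2,1,1,1,5) (5,2,2,1,2,5) (5,2,3,1,3,5) (5,2,4,1,4,5) — 20.
Summing: 35 + 20 = 55.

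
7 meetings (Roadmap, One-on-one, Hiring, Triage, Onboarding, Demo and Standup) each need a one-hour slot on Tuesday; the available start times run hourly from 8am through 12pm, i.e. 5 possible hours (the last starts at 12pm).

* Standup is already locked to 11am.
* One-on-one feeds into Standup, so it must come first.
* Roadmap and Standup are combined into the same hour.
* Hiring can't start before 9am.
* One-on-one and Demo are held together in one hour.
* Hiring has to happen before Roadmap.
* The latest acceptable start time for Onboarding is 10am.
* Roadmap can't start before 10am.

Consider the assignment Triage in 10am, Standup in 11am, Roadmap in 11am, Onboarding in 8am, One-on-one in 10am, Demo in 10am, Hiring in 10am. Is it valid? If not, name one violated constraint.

Yes

Roadmap and Standup are combined into the same hour — holds.
Hiring has to happen before Roadmap — holds.
Standup is already locked to 11am — holds.
Roadmap can't start before 10am — holds.
One-on-one feeds into Standup, so it must come first — holds.
One-on-one and Demo are held together in one hour — holds.
Hiring can't start before 9am — holds.
The latest acceptable start time for Onboarding is 10am — holds.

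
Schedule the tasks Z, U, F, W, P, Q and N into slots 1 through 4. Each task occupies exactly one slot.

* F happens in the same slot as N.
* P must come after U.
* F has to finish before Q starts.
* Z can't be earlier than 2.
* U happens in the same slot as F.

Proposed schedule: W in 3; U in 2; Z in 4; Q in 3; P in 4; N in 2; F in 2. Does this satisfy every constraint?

Valid

F happens in the same slot as N — holds.
P must come after U — holds.
U happens in the same slot as F — holds.
F has to finish before Q starts — holds.
Z can't be earlier than 2 — holds.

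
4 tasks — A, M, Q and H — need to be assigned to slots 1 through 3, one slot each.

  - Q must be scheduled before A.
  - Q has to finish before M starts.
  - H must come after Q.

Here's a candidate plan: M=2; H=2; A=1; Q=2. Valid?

H must come after Q — violated.
Q must be scheduled before A — violated.
Q has to finish before M starts — violated.

Invalid. Q must be scheduled before A.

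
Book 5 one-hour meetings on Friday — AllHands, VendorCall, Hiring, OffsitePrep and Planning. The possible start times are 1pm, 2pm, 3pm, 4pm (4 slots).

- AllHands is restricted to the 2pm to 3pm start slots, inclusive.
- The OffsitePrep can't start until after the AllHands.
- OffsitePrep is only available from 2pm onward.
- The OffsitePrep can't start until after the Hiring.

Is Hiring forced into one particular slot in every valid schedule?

Hiring can be 1pm (e.g. Planning in 1pm; Hiring in 1pm; AllHands in 2pm; VendorCall in 1pm; OffsitePrep in 3pm) or 2pm (e.g. Planning=1pm; AllHands=2pm; OffsitePrep=3pm; Hiring=2pm; VendorCall=1pm).

No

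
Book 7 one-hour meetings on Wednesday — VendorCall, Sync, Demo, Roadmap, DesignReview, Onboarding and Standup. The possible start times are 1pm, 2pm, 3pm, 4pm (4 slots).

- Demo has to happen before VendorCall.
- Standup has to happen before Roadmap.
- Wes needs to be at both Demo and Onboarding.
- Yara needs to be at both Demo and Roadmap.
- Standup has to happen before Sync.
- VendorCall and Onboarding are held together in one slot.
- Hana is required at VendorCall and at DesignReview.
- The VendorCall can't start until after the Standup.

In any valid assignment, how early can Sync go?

Precedence pushes Sync to at least 2pm.
Sync at 2pm is achievable: Demo in 1pm; Roadmap in 2pm; DesignReview in 1pm; Standup in 1pm; VendorCall in 2pm; Sync in 2pm; Onboarding in 2pm.

2pm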